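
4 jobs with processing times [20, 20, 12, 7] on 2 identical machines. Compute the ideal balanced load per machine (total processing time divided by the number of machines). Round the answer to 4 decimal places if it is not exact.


Total processing time = 20 + 20 + 12 + 7 = 59
Number of machines = 2
Ideal balanced load = 59 / 2 = 29.5

29.5


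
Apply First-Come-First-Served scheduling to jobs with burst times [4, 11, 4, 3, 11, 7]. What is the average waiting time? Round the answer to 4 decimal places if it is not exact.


FCFS order (as given): [4, 11, 4, 3, 11, 7]
Waiting times:
  Job 1: wait = 0
  Job 2: wait = 4
  Job 3: wait = 15
  Job 4: wait = 19
  Job 5: wait = 22
  Job 6: wait = 33
Sum of waiting times = 93
Average waiting time = 93/6 = 15.5

15.5


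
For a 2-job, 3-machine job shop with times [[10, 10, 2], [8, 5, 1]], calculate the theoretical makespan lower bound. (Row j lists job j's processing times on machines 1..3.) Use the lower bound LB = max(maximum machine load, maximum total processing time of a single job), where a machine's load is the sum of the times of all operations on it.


Machine loads:
  Machine 1: 10 + 8 = 18
  Machine 2: 10 + 5 = 15
  Machine 3: 2 + 1 = 3
Max machine load = 18
Job totals:
  Job 1: 22
  Job 2: 14
Max job total = 22
Lower bound = max(18, 22) = 22

22


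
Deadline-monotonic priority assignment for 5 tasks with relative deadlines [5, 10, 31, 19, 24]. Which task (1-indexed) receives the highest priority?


Sort tasks by relative deadline (ascending):
  Task 1: deadline = 5
  Task 2: deadline = 10
  Task 4: deadline = 19
  Task 5: deadline = 24
  Task 3: deadline = 31
Priority order (highest first): [1, 2, 4, 5, 3]
Highest priority task = 1

1


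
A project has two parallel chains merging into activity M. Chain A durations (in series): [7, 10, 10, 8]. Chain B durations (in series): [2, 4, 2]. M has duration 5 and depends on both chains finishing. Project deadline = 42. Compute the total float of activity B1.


Forward pass: ES(B1) = sum of predecessors on chain B = 0
EF = ES + duration = 0 + 2 = 2
Backward pass: LF(M) = deadline = 42; LS(M) = 42 - 5 = 37
LF(B1) = LS(M) - sum(successors on chain B) = 37 - 6 = 31
LS = LF - duration = 31 - 2 = 29
Total float = LS - ES = 29 - 0 = 29

29


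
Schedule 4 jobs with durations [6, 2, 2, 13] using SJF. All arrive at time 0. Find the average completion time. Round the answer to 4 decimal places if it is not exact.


SJF order (ascending): [2, 2, 6, 13]
Completion times:
  Job 1: burst=2, C=2
  Job 2: burst=2, C=4
  Job 3: burst=6, C=10
  Job 4: burst=13, C=23
Average completion = 39/4 = 9.75

9.75


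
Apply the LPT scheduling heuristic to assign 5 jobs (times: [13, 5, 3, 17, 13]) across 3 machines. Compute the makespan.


Sort jobs in decreasing order (LPT): [17, 13, 13, 5, 3]
Assign each job to the least loaded machine:
  Machine 1: jobs [17], load = 17
  Machine 2: jobs [13, 5], load = 18
  Machine 3: jobs [13, 3], load = 16
Makespan = max load = 18

18


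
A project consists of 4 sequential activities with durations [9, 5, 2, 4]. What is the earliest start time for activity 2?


Activity 2 starts after activities 1 through 1 complete.
Predecessor durations: [9]
ES = 9 = 9

9


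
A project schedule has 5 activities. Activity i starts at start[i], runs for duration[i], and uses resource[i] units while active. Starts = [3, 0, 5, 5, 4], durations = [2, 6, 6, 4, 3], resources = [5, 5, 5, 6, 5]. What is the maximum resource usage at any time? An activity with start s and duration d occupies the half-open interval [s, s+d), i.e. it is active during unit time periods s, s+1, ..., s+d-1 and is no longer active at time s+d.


Each activity i is active on [start_i, start_i + duration_i).
Compute total resource usage per time slot:
  t=0: active resources = [5], total = 5
  t=1: active resources = [5], total = 5
  t=2: active resources = [5], total = 5
  t=3: active resources = [5, 5], total = 10
  t=4: active resources = [5, 5, 5], total = 15
  t=5: active resources = [5, 5, 6, 5], total = 21
  t=6: active resources = [5, 6, 5], total = 16
  t=7: active resources = [5, 6], total = 11
  t=8: active resources = [5, 6], total = 11
  t=9: active resources = [5], total = 5
  t=10: active resources = [5], total = 5
Peak resource demand = 21

21


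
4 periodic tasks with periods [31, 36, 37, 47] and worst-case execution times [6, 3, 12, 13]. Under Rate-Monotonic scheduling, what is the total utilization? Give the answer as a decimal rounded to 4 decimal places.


Compute individual utilizations (exact fractions):
  Task 1: C/T = 6/31 (approx. 0.1935)
  Task 2: C/T = 3/36 = 1/12 (approx. 0.0833)
  Task 3: C/T = 12/37 (approx. 0.3243)
  Task 4: C/T = 13/47 (approx. 0.2766)
Total utilization U = 6/31 + 1/12 + 12/37 + 13/47 = 567857/646908
Rounded to 4 decimal places: U = 0.8778
RM (Liu & Layland) bound for 4 tasks = 0.756828; compare with U = 567857/646908 (approx. 0.877802)
bound < U <= 1, so the RM sufficient condition is not met (inconclusive; an exact test such as response-time analysis is needed).

0.8778


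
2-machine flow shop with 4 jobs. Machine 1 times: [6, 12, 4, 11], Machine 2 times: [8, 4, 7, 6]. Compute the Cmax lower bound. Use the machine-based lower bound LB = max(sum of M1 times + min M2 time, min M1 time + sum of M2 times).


LB1 = sum(M1 times) + min(M2 times) = 33 + 4 = 37
LB2 = min(M1 times) + sum(M2 times) = 4 + 25 = 29
Lower bound = max(LB1, LB2) = max(37, 29) = 37

37


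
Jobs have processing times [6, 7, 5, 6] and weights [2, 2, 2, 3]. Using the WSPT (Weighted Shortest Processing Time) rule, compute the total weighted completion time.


Compute p/w ratios and sort ascending (WSPT): [(6, 3), (5, 2), (6, 2), (7, 2)]
Compute weighted completion times:
  Job (p=6,w=3): C=6, w*C=3*6=18
  Job (p=5,w=2): C=11, w*C=2*11=22
  Job (p=6,w=2): C=17, w*C=2*17=34
  Job (p=7,w=2): C=24, w*C=2*24=48
Total weighted completion time = 122

122


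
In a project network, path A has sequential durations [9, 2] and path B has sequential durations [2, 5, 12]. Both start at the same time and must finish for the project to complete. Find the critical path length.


Path A total = 9 + 2 = 11
Path B total = 2 + 5 + 12 = 19
Critical path = longest path = max(11, 19) = 19

19


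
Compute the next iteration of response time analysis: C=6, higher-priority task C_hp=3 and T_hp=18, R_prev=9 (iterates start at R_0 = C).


R_next = C + ceil(R_prev / T_hp) * C_hp
ceil(9 / 18) = ceil(0.5) = 1
Interference = 1 * 3 = 3
R_next = 6 + 3 = 9
R_next = R_prev, so the iteration has converged (response time = 9).

9


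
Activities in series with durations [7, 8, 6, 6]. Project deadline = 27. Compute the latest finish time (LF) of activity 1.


LF(activity 1) = deadline - sum of successor durations
Successors: activities 2 through 4 with durations [8, 6, 6]
Sum of successor durations = 20
LF = 27 - 20 = 7

7


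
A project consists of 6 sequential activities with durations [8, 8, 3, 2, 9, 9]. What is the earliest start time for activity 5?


Activity 5 starts after activities 1 through 4 complete.
Predecessor durations: [8, 8, 3, 2]
ES = 8 + 8 + 3 + 2 = 21

21


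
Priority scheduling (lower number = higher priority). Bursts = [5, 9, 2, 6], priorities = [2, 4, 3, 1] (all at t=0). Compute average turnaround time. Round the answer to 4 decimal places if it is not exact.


Sort by priority (ascending = highest first):
Order: [(1, 6), (2, 5), (3, 2), (4, 9)]
Completion times:
  Priority 1, burst=6, C=6
  Priority 2, burst=5, C=11
  Priority 3, burst=2, C=13
  Priority 4, burst=9, C=22
Average turnaround = 52/4 = 13.0

13.0


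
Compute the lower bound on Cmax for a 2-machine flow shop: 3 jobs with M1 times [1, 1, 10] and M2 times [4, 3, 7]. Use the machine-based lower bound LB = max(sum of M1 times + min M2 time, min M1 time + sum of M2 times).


LB1 = sum(M1 times) + min(M2 times) = 12 + 3 = 15
LB2 = min(M1 times) + sum(M2 times) = 1 + 14 = 15
Lower bound = max(LB1, LB2) = max(15, 15) = 15

15


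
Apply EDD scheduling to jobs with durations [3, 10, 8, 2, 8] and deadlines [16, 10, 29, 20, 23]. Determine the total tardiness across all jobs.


Sort by due date (EDD order): [(10, 10), (3, 16), (2, 20), (8, 23), (8, 29)]
Compute completion times and tardiness:
  Job 1: p=10, d=10, C=10, tardiness=max(0,10-10)=0
  Job 2: p=3, d=16, C=13, tardiness=max(0,13-16)=0
  Job 3: p=2, d=20, C=15, tardiness=max(0,15-20)=0
  Job 4: p=8, d=23, C=23, tardiness=max(0,23-23)=0
  Job 5: p=8, d=29, C=31, tardiness=max(0,31-29)=2
Total tardiness = 2

2


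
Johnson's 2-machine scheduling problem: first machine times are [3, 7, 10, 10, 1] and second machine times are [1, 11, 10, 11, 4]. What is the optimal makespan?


Apply Johnson's rule:
  Group 1 (a <= b): [(5, 1, 4), (2, 7, 11), (3, 10, 10), (4, 10, 11)]
  Group 2 (a > b): [(1, 3, 1)]
Optimal job order: [5, 2, 3, 4, 1]
Schedule:
  Job 5: M1 done at 1, M2 done at 5
  Job 2: M1 done at 8, M2 done at 19
  Job 3: M1 done at 18, M2 done at 29
  Job 4: M1 done at 28, M2 done at 40
  Job 1: M1 done at 31, M2 done at 41
Makespan = 41

41


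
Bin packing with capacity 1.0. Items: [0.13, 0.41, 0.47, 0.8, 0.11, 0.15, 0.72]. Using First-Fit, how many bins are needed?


Place items sequentially using First-Fit:
  Item 0.13 -> new Bin 1
  Item 0.41 -> Bin 1 (now 0.54)
  Item 0.47 -> new Bin 2
  Item 0.8 -> new Bin 3
  Item 0.11 -> Bin 1 (now 0.65)
  Item 0.15 -> Bin 1 (now 0.8)
  Item 0.72 -> new Bin 4
Total bins used = 4

4


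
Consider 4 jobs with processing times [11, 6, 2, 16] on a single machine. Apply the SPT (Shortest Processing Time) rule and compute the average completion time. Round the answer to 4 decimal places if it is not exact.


Sort jobs by processing time (SPT order): [2, 6, 11, 16]
Compute completion times sequentially:
  Job 1: processing = 2, completes at 2
  Job 2: processing = 6, completes at 8
  Job 3: processing = 11, completes at 19
  Job 4: processing = 16, completes at 35
Sum of completion times = 64
Average completion time = 64/4 = 16.0

16.0


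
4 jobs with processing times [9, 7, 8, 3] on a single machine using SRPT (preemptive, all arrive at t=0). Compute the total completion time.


Since all jobs arrive at t=0, SRPT equals SPT ordering.
SPT order: [3, 7, 8, 9]
Completion times:
  Job 1: p=3, C=3
  Job 2: p=7, C=10
  Job 3: p=8, C=18
  Job 4: p=9, C=27
Total completion time = 3 + 10 + 18 + 27 = 58

58


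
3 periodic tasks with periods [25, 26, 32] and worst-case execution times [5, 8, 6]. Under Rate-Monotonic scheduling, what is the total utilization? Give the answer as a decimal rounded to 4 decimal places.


Compute individual utilizations (exact fractions):
  Task 1: C/T = 5/25 = 1/5 (approx. 0.2)
  Task 2: C/T = 8/26 = 4/13 (approx. 0.3077)
  Task 3: C/T = 6/32 = 3/16 (approx. 0.1875)
Total utilization U = 1/5 + 4/13 + 3/16 = 723/1040
Rounded to 4 decimal places: U = 0.6952
RM (Liu & Layland) bound for 3 tasks = 0.779763; compare with U = 723/1040 (approx. 0.695192)
U <= bound, so schedulable by RM sufficient condition.

0.6952


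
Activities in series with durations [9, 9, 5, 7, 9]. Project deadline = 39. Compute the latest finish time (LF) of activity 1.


LF(activity 1) = deadline - sum of successor durations
Successors: activities 2 through 5 with durations [9, 5, 7, 9]
Sum of successor durations = 30
LF = 39 - 30 = 9

9


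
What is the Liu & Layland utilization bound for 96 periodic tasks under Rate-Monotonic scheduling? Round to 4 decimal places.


Compute 2^(1/96) = 1.0072464122
Subtract 1: 1.0072464122 - 1 = 0.0072464122
Multiply by n: 96 * 0.0072464122 = 0.6956555712
Round to 4 dp: 0.6957

0.6957


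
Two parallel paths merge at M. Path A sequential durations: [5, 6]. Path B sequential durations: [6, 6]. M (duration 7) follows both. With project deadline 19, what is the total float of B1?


Forward pass: ES(B1) = sum of predecessors on chain B = 0
EF = ES + duration = 0 + 6 = 6
Backward pass: LF(M) = deadline = 19; LS(M) = 19 - 7 = 12
LF(B1) = LS(M) - sum(successors on chain B) = 12 - 6 = 6
LS = LF - duration = 6 - 6 = 0
Total float = LS - ES = 0 - 0 = 0

0


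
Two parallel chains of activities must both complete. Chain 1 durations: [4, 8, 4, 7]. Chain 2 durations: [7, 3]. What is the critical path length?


Path A total = 4 + 8 + 4 + 7 = 23
Path B total = 7 + 3 = 10
Critical path = longest path = max(23, 10) = 23

23


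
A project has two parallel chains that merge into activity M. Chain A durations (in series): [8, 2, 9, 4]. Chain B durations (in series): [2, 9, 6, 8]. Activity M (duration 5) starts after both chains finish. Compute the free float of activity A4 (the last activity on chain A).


ES(A4) = sum of predecessors on chain A = 19
EF(A4) = ES + duration = 19 + 4 = 23
Successor of A4 is M. ES(M) = max(sum(A), sum(B)) = max(23, 25) = 25
Free float = ES(successor) - EF(current) = 25 - 23 = 2

2


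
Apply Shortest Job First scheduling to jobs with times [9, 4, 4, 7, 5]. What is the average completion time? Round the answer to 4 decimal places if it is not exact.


SJF order (ascending): [4, 4, 5, 7, 9]
Completion times:
  Job 1: burst=4, C=4
  Job 2: burst=4, C=8
  Job 3: burst=5, C=13
  Job 4: burst=7, C=20
  Job 5: burst=9, C=29
Average completion = 74/5 = 14.8

14.8


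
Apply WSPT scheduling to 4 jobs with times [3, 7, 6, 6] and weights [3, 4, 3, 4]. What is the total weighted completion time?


Compute p/w ratios and sort ascending (WSPT): [(3, 3), (6, 4), (7, 4), (6, 3)]
Compute weighted completion times:
  Job (p=3,w=3): C=3, w*C=3*3=9
  Job (p=6,w=4): C=9, w*C=4*9=36
  Job (p=7,w=4): C=16, w*C=4*16=64
  Job (p=6,w=3): C=22, w*C=3*22=66
Total weighted completion time = 175

175


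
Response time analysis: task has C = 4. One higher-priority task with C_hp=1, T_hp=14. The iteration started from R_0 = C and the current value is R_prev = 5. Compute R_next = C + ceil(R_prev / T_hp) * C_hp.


R_next = C + ceil(R_prev / T_hp) * C_hp
ceil(5 / 14) = ceil(0.3571) = 1
Interference = 1 * 1 = 1
R_next = 4 + 1 = 5
R_next = R_prev, so the iteration has converged (response time = 5).

5


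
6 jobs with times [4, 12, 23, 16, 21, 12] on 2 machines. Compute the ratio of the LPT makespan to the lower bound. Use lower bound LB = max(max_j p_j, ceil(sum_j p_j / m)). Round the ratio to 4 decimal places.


LPT order: [23, 21, 16, 12, 12, 4]
Machine loads after assignment: [47, 41]
LPT makespan = 47
Lower bound = max(max_job, ceil(total/2)) = max(23, 44) = 44
Ratio = 47 / 44 = 1.0682

1.0682


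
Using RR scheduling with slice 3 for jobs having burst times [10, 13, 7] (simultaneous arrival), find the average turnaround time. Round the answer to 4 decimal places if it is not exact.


Time quantum = 3
Execution trace:
  J1 runs 3 units, time = 3
  J2 runs 3 units, time = 6
  J3 runs 3 units, time = 9
  J1 runs 3 units, time = 12
  J2 runs 3 units, time = 15
  J3 runs 3 units, time = 18
  J1 runs 3 units, time = 21
  J2 runs 3 units, time = 24
  J3 runs 1 units, time = 25
  J1 runs 1 units, time = 26
  J2 runs 3 units, time = 29
  J2 runs 1 units, time = 30
Finish times: [26, 30, 25]
Average turnaround = 81/3 = 27.0

27.0


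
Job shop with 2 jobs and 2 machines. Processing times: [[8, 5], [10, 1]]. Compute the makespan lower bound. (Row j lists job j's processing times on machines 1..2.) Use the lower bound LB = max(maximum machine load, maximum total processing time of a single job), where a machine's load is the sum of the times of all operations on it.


Machine loads:
  Machine 1: 8 + 10 = 18
  Machine 2: 5 + 1 = 6
Max machine load = 18
Job totals:
  Job 1: 13
  Job 2: 11
Max job total = 13
Lower bound = max(18, 13) = 18

18


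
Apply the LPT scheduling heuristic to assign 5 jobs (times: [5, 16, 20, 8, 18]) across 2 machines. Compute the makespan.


Sort jobs in decreasing order (LPT): [20, 18, 16, 8, 5]
Assign each job to the least loaded machine:
  Machine 1: jobs [20, 8, 5], load = 33
  Machine 2: jobs [18, 16], load = 34
Makespan = max load = 34

34


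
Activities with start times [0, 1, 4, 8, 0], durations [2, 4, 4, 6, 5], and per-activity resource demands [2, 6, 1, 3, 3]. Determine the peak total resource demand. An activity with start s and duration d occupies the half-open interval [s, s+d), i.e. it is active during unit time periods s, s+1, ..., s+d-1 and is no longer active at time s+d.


Each activity i is active on [start_i, start_i + duration_i).
Compute total resource usage per time slot:
  t=0: active resources = [2, 3], total = 5
  t=1: active resources = [2, 6, 3], total = 11
  t=2: active resources = [6, 3], total = 9
  t=3: active resources = [6, 3], total = 9
  t=4: active resources = [6, 1, 3], total = 10
  t=5: active resources = [1], total = 1
  t=6: active resources = [1], total = 1
  t=7: active resources = [1], total = 1
  t=8: active resources = [3], total = 3
  t=9: active resources = [3], total = 3
  t=10: active resources = [3], total = 3
  t=11: active resources = [3], total = 3
  t=12: active resources = [3], total = 3
  t=13: active resources = [3], total = 3
Peak resource demand = 11

11


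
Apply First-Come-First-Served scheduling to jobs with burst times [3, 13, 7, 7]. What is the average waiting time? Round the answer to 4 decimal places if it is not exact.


FCFS order (as given): [3, 13, 7, 7]
Waiting times:
  Job 1: wait = 0
  Job 2: wait = 3
  Job 3: wait = 16
  Job 4: wait = 23
Sum of waiting times = 42
Average waiting time = 42/4 = 10.5

10.5


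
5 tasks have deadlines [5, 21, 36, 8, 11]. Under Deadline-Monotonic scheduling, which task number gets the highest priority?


Sort tasks by relative deadline (ascending):
  Task 1: deadline = 5
  Task 4: deadline = 8
  Task 5: deadline = 11
  Task 2: deadline = 21
  Task 3: deadline = 36
Priority order (highest first): [1, 4, 5, 2, 3]
Highest priority task = 1

1


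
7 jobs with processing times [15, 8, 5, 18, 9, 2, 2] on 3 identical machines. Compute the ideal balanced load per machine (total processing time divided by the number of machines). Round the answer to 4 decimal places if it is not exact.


Total processing time = 15 + 8 + 5 + 18 + 9 + 2 + 2 = 59
Number of machines = 3
Ideal balanced load = 59 / 3 = 19.6667

19.6667


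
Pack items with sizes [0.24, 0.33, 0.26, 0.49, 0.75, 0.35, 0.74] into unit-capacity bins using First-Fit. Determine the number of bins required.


Place items sequentially using First-Fit:
  Item 0.24 -> new Bin 1
  Item 0.33 -> Bin 1 (now 0.57)
  Item 0.26 -> Bin 1 (now 0.83)
  Item 0.49 -> new Bin 2
  Item 0.75 -> new Bin 3
  Item 0.35 -> Bin 2 (now 0.84)
  Item 0.74 -> new Bin 4
Total bins used = 4

4


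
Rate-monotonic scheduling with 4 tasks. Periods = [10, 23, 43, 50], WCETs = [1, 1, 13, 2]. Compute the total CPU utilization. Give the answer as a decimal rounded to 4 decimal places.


Compute individual utilizations (exact fractions):
  Task 1: C/T = 1/10 (approx. 0.1)
  Task 2: C/T = 1/23 (approx. 0.0435)
  Task 3: C/T = 13/43 (approx. 0.3023)
  Task 4: C/T = 2/50 = 1/25 (approx. 0.04)
Total utilization U = 1/10 + 1/23 + 13/43 + 1/25 = 24023/49450
Rounded to 4 decimal places: U = 0.4858
RM (Liu & Layland) bound for 4 tasks = 0.756828; compare with U = 24023/49450 (approx. 0.485804)
U <= bound, so schedulable by RM sufficient condition.

0.4858


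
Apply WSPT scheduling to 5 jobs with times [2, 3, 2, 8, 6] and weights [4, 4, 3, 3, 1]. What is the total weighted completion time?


Compute p/w ratios and sort ascending (WSPT): [(2, 4), (2, 3), (3, 4), (8, 3), (6, 1)]
Compute weighted completion times:
  Job (p=2,w=4): C=2, w*C=4*2=8
  Job (p=2,w=3): C=4, w*C=3*4=12
  Job (p=3,w=4): C=7, w*C=4*7=28
  Job (p=8,w=3): C=15, w*C=3*15=45
  Job (p=6,w=1): C=21, w*C=1*21=21
Total weighted completion time = 114

114


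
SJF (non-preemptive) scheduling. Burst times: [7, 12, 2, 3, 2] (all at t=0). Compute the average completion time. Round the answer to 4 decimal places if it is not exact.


SJF order (ascending): [2, 2, 3, 7, 12]
Completion times:
  Job 1: burst=2, C=2
  Job 2: burst=2, C=4
  Job 3: burst=3, C=7
  Job 4: burst=7, C=14
  Job 5: burst=12, C=26
Average completion = 53/5 = 10.6

10.6


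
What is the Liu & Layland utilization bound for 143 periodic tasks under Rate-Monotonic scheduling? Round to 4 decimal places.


Compute 2^(1/143) = 1.0048589497
Subtract 1: 1.0048589497 - 1 = 0.0048589497
Multiply by n: 143 * 0.0048589497 = 0.6948298071
Round to 4 dp: 0.6948

0.6948


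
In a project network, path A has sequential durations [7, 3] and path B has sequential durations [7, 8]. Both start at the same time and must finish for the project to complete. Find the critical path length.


Path A total = 7 + 3 = 10
Path B total = 7 + 8 = 15
Critical path = longest path = max(10, 15) = 15

15


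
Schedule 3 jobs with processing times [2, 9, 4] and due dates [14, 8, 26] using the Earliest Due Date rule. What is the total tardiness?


Sort by due date (EDD order): [(9, 8), (2, 14), (4, 26)]
Compute completion times and tardiness:
  Job 1: p=9, d=8, C=9, tardiness=max(0,9-8)=1
  Job 2: p=2, d=14, C=11, tardiness=max(0,11-14)=0
  Job 3: p=4, d=26, C=15, tardiness=max(0,15-26)=0
Total tardiness = 1

1


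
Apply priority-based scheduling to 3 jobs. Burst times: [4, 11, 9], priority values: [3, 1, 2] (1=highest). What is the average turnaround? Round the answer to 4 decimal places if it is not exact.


Sort by priority (ascending = highest first):
Order: [(1, 11), (2, 9), (3, 4)]
Completion times:
  Priority 1, burst=11, C=11
  Priority 2, burst=9, C=20
  Priority 3, burst=4, C=24
Average turnaround = 55/3 = 18.3333

18.3333


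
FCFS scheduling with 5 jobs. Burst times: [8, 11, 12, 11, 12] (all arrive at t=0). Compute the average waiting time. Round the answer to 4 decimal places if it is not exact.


FCFS order (as given): [8, 11, 12, 11, 12]
Waiting times:
  Job 1: wait = 0
  Job 2: wait = 8
  Job 3: wait = 19
  Job 4: wait = 31
  Job 5: wait = 42
Sum of waiting times = 100
Average waiting time = 100/5 = 20.0

20.0


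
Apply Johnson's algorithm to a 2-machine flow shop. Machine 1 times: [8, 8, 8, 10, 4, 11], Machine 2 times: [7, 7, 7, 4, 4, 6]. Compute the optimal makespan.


Apply Johnson's rule:
  Group 1 (a <= b): [(5, 4, 4)]
  Group 2 (a > b): [(1, 8, 7), (2, 8, 7), (3, 8, 7), (6, 11, 6), (4, 10, 4)]
Optimal job order: [5, 1, 2, 3, 6, 4]
Schedule:
  Job 5: M1 done at 4, M2 done at 8
  Job 1: M1 done at 12, M2 done at 19
  Job 2: M1 done at 20, M2 done at 27
  Job 3: M1 done at 28, M2 done at 35
  Job 6: M1 done at 39, M2 done at 45
  Job 4: M1 done at 49, M2 done at 53
Makespan = 53

53


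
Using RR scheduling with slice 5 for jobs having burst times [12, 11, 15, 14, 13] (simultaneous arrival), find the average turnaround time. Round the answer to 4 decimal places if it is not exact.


Time quantum = 5
Execution trace:
  J1 runs 5 units, time = 5
  J2 runs 5 units, time = 10
  J3 runs 5 units, time = 15
  J4 runs 5 units, time = 20
  J5 runs 5 units, time = 25
  J1 runs 5 units, time = 30
  J2 runs 5 units, time = 35
  J3 runs 5 units, time = 40
  J4 runs 5 units, time = 45
  J5 runs 5 units, time = 50
  J1 runs 2 units, time = 52
  J2 runs 1 units, time = 53
  J3 runs 5 units, time = 58
  J4 runs 4 units, time = 62
  J5 runs 3 units, time = 65
Finish times: [52, 53, 58, 62, 65]
Average turnaround = 290/5 = 58.0

58.0


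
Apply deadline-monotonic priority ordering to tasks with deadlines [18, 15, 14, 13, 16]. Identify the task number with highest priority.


Sort tasks by relative deadline (ascending):
  Task 4: deadline = 13
  Task 3: deadline = 14
  Task 2: deadline = 15
  Task 5: deadline = 16
  Task 1: deadline = 18
Priority order (highest first): [4, 3, 2, 5, 1]
Highest priority task = 4

4


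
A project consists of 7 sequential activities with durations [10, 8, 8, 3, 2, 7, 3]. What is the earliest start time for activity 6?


Activity 6 starts after activities 1 through 5 complete.
Predecessor durations: [10, 8, 8, 3, 2]
ES = 10 + 8 + 8 + 3 + 2 = 31

31


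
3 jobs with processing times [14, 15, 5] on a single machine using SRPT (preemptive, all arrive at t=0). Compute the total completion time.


Since all jobs arrive at t=0, SRPT equals SPT ordering.
SPT order: [5, 14, 15]
Completion times:
  Job 1: p=5, C=5
  Job 2: p=14, C=19
  Job 3: p=15, C=34
Total completion time = 5 + 19 + 34 = 58

58


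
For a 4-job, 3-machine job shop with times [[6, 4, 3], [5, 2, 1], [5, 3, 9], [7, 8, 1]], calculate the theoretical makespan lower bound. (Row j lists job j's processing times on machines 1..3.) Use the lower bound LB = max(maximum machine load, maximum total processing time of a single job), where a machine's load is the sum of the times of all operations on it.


Machine loads:
  Machine 1: 6 + 5 + 5 + 7 = 23
  Machine 2: 4 + 2 + 3 + 8 = 17
  Machine 3: 3 + 1 + 9 + 1 = 14
Max machine load = 23
Job totals:
  Job 1: 13
  Job 2: 8
  Job 3: 17
  Job 4: 16
Max job total = 17
Lower bound = max(23, 17) = 23

23


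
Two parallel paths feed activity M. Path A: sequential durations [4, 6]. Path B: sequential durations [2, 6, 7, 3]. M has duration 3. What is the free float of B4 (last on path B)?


ES(B4) = sum of predecessors on chain B = 15
EF(B4) = ES + duration = 15 + 3 = 18
Successor of B4 is M. ES(M) = max(sum(A), sum(B)) = max(10, 18) = 18
Free float = ES(successor) - EF(current) = 18 - 18 = 0

0


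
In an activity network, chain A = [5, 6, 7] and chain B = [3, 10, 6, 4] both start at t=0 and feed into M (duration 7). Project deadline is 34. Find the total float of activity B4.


Forward pass: ES(B4) = sum of predecessors on chain B = 19
EF = ES + duration = 19 + 4 = 23
Backward pass: LF(M) = deadline = 34; LS(M) = 34 - 7 = 27
LF(B4) = LS(M) - sum(successors on chain B) = 27 - 0 = 27
LS = LF - duration = 27 - 4 = 23
Total float = LS - ES = 23 - 19 = 4

4


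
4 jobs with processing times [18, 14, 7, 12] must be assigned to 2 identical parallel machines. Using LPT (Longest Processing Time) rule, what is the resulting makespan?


Sort jobs in decreasing order (LPT): [18, 14, 12, 7]
Assign each job to the least loaded machine:
  Machine 1: jobs [18, 7], load = 25
  Machine 2: jobs [14, 12], load = 26
Makespan = max load = 26

26


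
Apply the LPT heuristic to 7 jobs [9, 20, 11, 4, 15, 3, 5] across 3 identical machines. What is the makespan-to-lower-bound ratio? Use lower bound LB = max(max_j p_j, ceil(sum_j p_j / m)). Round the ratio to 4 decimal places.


LPT order: [20, 15, 11, 9, 5, 4, 3]
Machine loads after assignment: [24, 23, 20]
LPT makespan = 24
Lower bound = max(max_job, ceil(total/3)) = max(20, 23) = 23
Ratio = 24 / 23 = 1.0435

1.0435


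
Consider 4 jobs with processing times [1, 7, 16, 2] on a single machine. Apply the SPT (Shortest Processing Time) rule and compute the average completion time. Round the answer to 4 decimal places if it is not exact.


Sort jobs by processing time (SPT order): [1, 2, 7, 16]
Compute completion times sequentially:
  Job 1: processing = 1, completes at 1
  Job 2: processing = 2, completes at 3
  Job 3: processing = 7, completes at 10
  Job 4: processing = 16, completes at 26
Sum of completion times = 40
Average completion time = 40/4 = 10.0

10.0


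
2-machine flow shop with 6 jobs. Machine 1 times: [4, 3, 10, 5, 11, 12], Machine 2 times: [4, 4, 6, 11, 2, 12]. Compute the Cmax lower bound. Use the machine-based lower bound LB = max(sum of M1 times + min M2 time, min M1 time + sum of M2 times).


LB1 = sum(M1 times) + min(M2 times) = 45 + 2 = 47
LB2 = min(M1 times) + sum(M2 times) = 3 + 39 = 42
Lower bound = max(LB1, LB2) = max(47, 42) = 47

47


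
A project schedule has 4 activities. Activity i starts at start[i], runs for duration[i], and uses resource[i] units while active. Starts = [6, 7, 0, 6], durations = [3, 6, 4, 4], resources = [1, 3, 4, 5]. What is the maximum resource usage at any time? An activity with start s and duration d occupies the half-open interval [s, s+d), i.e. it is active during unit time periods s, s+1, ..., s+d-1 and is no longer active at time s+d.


Each activity i is active on [start_i, start_i + duration_i).
Compute total resource usage per time slot:
  t=0: active resources = [4], total = 4
  t=1: active resources = [4], total = 4
  t=2: active resources = [4], total = 4
  t=3: active resources = [4], total = 4
  t=4: active resources = [], total = 0
  t=5: active resources = [], total = 0
  t=6: active resources = [1, 5], total = 6
  t=7: active resources = [1, 3, 5], total = 9
  t=8: active resources = [1, 3, 5], total = 9
  t=9: active resources = [3, 5], total = 8
  t=10: active resources = [3], total = 3
  t=11: active resources = [3], total = 3
  t=12: active resources = [3], total = 3
Peak resource demand = 9

9


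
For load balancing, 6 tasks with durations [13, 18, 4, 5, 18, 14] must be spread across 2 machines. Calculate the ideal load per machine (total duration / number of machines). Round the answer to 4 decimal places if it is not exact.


Total processing time = 13 + 18 + 4 + 5 + 18 + 14 = 72
Number of machines = 2
Ideal balanced load = 72 / 2 = 36.0

36.0


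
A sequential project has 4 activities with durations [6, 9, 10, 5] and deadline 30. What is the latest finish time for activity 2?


LF(activity 2) = deadline - sum of successor durations
Successors: activities 3 through 4 with durations [10, 5]
Sum of successor durations = 15
LF = 30 - 15 = 15

15


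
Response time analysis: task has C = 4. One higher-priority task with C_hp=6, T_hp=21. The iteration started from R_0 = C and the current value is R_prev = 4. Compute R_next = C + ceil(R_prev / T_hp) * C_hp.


R_next = C + ceil(R_prev / T_hp) * C_hp
ceil(4 / 21) = ceil(0.1905) = 1
Interference = 1 * 6 = 6
R_next = 4 + 6 = 10

10


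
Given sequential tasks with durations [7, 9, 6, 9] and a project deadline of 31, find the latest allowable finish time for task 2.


LF(activity 2) = deadline - sum of successor durations
Successors: activities 3 through 4 with durations [6, 9]
Sum of successor durations = 15
LF = 31 - 15 = 16

16


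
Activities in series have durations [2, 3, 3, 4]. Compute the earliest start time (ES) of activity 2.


Activity 2 starts after activities 1 through 1 complete.
Predecessor durations: [2]
ES = 2 = 2

2


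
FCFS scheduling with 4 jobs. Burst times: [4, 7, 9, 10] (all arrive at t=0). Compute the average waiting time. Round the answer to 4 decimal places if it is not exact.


FCFS order (as given): [4, 7, 9, 10]
Waiting times:
  Job 1: wait = 0
  Job 2: wait = 4
  Job 3: wait = 11
  Job 4: wait = 20
Sum of waiting times = 35
Average waiting time = 35/4 = 8.75

8.75


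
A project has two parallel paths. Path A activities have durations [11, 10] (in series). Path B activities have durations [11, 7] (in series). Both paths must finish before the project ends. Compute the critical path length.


Path A total = 11 + 10 = 21
Path B total = 11 + 7 = 18
Critical path = longest path = max(21, 18) = 21

21


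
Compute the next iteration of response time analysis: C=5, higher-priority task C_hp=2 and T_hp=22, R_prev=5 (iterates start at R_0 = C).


R_next = C + ceil(R_prev / T_hp) * C_hp
ceil(5 / 22) = ceil(0.2273) = 1
Interference = 1 * 2 = 2
R_next = 5 + 2 = 7

7


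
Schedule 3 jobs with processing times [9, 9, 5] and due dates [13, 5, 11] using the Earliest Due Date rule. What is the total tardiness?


Sort by due date (EDD order): [(9, 5), (5, 11), (9, 13)]
Compute completion times and tardiness:
  Job 1: p=9, d=5, C=9, tardiness=max(0,9-5)=4
  Job 2: p=5, d=11, C=14, tardiness=max(0,14-11)=3
  Job 3: p=9, d=13, C=23, tardiness=max(0,23-13)=10
Total tardiness = 17

17


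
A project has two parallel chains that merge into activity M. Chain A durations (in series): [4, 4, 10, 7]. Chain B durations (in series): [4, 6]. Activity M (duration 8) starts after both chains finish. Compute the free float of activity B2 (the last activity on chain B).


ES(B2) = sum of predecessors on chain B = 4
EF(B2) = ES + duration = 4 + 6 = 10
Successor of B2 is M. ES(M) = max(sum(A), sum(B)) = max(25, 10) = 25
Free float = ES(successor) - EF(current) = 25 - 10 = 15

15


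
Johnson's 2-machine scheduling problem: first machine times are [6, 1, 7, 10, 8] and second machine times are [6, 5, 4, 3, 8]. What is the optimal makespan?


Apply Johnson's rule:
  Group 1 (a <= b): [(2, 1, 5), (1, 6, 6), (5, 8, 8)]
  Group 2 (a > b): [(3, 7, 4), (4, 10, 3)]
Optimal job order: [2, 1, 5, 3, 4]
Schedule:
  Job 2: M1 done at 1, M2 done at 6
  Job 1: M1 done at 7, M2 done at 13
  Job 5: M1 done at 15, M2 done at 23
  Job 3: M1 done at 22, M2 done at 27
  Job 4: M1 done at 32, M2 done at 35
Makespan = 35

35


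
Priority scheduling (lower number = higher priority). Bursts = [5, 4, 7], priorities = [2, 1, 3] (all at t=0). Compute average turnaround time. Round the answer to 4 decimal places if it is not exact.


Sort by priority (ascending = highest first):
Order: [(1, 4), (2, 5), (3, 7)]
Completion times:
  Priority 1, burst=4, C=4
  Priority 2, burst=5, C=9
  Priority 3, burst=7, C=16
Average turnaround = 29/3 = 9.6667

9.6667


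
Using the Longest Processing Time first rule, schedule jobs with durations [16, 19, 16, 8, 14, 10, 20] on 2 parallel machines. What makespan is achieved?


Sort jobs in decreasing order (LPT): [20, 19, 16, 16, 14, 10, 8]
Assign each job to the least loaded machine:
  Machine 1: jobs [20, 16, 10, 8], load = 54
  Machine 2: jobs [19, 16, 14], load = 49
Makespan = max load = 54

54


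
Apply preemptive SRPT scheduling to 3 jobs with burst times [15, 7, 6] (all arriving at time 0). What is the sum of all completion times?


Since all jobs arrive at t=0, SRPT equals SPT ordering.
SPT order: [6, 7, 15]
Completion times:
  Job 1: p=6, C=6
  Job 2: p=7, C=13
  Job 3: p=15, C=28
Total completion time = 6 + 13 + 28 = 47

47


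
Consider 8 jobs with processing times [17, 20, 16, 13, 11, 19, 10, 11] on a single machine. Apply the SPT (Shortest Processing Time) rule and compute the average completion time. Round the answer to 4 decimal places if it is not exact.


Sort jobs by processing time (SPT order): [10, 11, 11, 13, 16, 17, 19, 20]
Compute completion times sequentially:
  Job 1: processing = 10, completes at 10
  Job 2: processing = 11, completes at 21
  Job 3: processing = 11, completes at 32
  Job 4: processing = 13, completes at 45
  Job 5: processing = 16, completes at 61
  Job 6: processing = 17, completes at 78
  Job 7: processing = 19, completes at 97
  Job 8: processing = 20, completes at 117
Sum of completion times = 461
Average completion time = 461/8 = 57.625

57.625


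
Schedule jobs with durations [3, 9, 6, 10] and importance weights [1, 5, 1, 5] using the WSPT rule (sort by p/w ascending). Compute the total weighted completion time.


Compute p/w ratios and sort ascending (WSPT): [(9, 5), (10, 5), (3, 1), (6, 1)]
Compute weighted completion times:
  Job (p=9,w=5): C=9, w*C=5*9=45
  Job (p=10,w=5): C=19, w*C=5*19=95
  Job (p=3,w=1): C=22, w*C=1*22=22
  Job (p=6,w=1): C=28, w*C=1*28=28
Total weighted completion time = 190

190


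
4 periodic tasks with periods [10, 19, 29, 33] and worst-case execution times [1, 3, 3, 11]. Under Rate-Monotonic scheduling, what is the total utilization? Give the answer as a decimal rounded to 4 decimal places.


Compute individual utilizations (exact fractions):
  Task 1: C/T = 1/10 (approx. 0.1)
  Task 2: C/T = 3/19 (approx. 0.1579)
  Task 3: C/T = 3/29 (approx. 0.1034)
  Task 4: C/T = 11/33 = 1/3 (approx. 0.3333)
Total utilization U = 1/10 + 3/19 + 3/29 + 1/3 = 11483/16530
Rounded to 4 decimal places: U = 0.6947
RM (Liu & Layland) bound for 4 tasks = 0.756828; compare with U = 11483/16530 (approx. 0.694676)
U <= bound, so schedulable by RM sufficient condition.

0.6947


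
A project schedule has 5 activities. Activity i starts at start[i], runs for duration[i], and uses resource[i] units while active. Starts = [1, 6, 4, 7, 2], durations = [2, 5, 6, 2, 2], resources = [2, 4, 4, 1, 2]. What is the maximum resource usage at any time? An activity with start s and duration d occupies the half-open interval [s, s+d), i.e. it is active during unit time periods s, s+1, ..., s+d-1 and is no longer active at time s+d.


Each activity i is active on [start_i, start_i + duration_i).
Compute total resource usage per time slot:
  t=0: active resources = [], total = 0
  t=1: active resources = [2], total = 2
  t=2: active resources = [2, 2], total = 4
  t=3: active resources = [2], total = 2
  t=4: active resources = [4], total = 4
  t=5: active resources = [4], total = 4
  t=6: active resources = [4, 4], total = 8
  t=7: active resources = [4, 4, 1], total = 9
  t=8: active resources = [4, 4, 1], total = 9
  t=9: active resources = [4, 4], total = 8
  t=10: active resources = [4], total = 4
Peak resource demand = 9

9


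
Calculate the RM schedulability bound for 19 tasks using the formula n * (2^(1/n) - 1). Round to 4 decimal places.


Compute 2^(1/19) = 1.0371550444
Subtract 1: 1.0371550444 - 1 = 0.0371550444
Multiply by n: 19 * 0.0371550444 = 0.7059458436
Round to 4 dp: 0.7059

0.7059


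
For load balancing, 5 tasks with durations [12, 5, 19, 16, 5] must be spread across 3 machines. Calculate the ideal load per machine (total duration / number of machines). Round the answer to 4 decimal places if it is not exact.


Total processing time = 12 + 5 + 19 + 16 + 5 = 57
Number of machines = 3
Ideal balanced load = 57 / 3 = 19.0

19.0


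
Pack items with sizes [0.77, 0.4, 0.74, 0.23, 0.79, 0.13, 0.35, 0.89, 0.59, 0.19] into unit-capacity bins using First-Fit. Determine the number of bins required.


Place items sequentially using First-Fit:
  Item 0.77 -> new Bin 1
  Item 0.4 -> new Bin 2
  Item 0.74 -> new Bin 3
  Item 0.23 -> Bin 1 (now 1.0)
  Item 0.79 -> new Bin 4
  Item 0.13 -> Bin 2 (now 0.53)
  Item 0.35 -> Bin 2 (now 0.88)
  Item 0.89 -> new Bin 5
  Item 0.59 -> new Bin 6
  Item 0.19 -> Bin 3 (now 0.93)
Total bins used = 6

6


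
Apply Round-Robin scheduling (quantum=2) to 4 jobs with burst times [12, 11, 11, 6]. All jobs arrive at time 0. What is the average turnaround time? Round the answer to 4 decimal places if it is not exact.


Time quantum = 2
Execution trace:
  J1 runs 2 units, time = 2
  J2 runs 2 units, time = 4
  J3 runs 2 units, time = 6
  J4 runs 2 units, time = 8
  J1 runs 2 units, time = 10
  J2 runs 2 units, time = 12
  J3 runs 2 units, time = 14
  J4 runs 2 units, time = 16
  J1 runs 2 units, time = 18
  J2 runs 2 units, time = 20
  J3 runs 2 units, time = 22
  J4 runs 2 units, time = 24
  J1 runs 2 units, time = 26
  J2 runs 2 units, time = 28
  J3 runs 2 units, time = 30
  J1 runs 2 units, time = 32
  J2 runs 2 units, time = 34
  J3 runs 2 units, time = 36
  J1 runs 2 units, time = 38
  J2 runs 1 units, time = 39
  J3 runs 1 units, time = 40
Finish times: [38, 39, 40, 24]
Average turnaround = 141/4 = 35.25

35.25


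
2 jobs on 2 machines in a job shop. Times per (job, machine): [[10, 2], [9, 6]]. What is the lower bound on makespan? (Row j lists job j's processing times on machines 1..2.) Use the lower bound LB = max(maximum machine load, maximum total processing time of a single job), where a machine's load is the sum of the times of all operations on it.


Machine loads:
  Machine 1: 10 + 9 = 19
  Machine 2: 2 + 6 = 8
Max machine load = 19
Job totals:
  Job 1: 12
  Job 2: 15
Max job total = 15
Lower bound = max(19, 15) = 19

19


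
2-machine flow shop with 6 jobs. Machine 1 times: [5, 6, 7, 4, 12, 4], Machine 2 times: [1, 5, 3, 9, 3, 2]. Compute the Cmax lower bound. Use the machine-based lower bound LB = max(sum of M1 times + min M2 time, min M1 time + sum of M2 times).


LB1 = sum(M1 times) + min(M2 times) = 38 + 1 = 39
LB2 = min(M1 times) + sum(M2 times) = 4 + 23 = 27
Lower bound = max(LB1, LB2) = max(39, 27) = 39

39


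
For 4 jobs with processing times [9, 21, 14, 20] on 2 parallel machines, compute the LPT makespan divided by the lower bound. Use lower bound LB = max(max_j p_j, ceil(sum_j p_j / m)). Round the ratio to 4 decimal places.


LPT order: [21, 20, 14, 9]
Machine loads after assignment: [30, 34]
LPT makespan = 34
Lower bound = max(max_job, ceil(total/2)) = max(21, 32) = 32
Ratio = 34 / 32 = 1.0625

1.0625
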